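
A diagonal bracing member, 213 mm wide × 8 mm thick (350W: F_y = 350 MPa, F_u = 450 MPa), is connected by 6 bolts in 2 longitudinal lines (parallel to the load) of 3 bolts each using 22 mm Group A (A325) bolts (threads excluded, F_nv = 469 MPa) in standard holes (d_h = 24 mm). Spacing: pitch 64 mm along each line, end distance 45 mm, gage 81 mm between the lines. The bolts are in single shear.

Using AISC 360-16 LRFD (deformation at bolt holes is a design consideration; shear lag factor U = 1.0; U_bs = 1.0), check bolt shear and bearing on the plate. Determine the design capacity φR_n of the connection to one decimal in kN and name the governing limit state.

Bolt shear: A_b = π(22)²/4 = 380.13 mm². φR_n = 0.75 × 469 × 380.13 × 6 × 1 = 802.3 kN.
Bearing (8 mm plate, F_u = 450 MPa): end bolts L_c = 45 − 24/2 = 33, R_n = min(1.2×33×8×450, 2.4×22×8×450) = 142.56 kN/bolt; interior L_c = 64 − 24 = 40, R_n = 172.8 kN/bolt. φR_n = 0.75 × (2×142.56 + 4×172.8) = 732.2 kN.
Governing: min(802.3, 732.2) = 732.2 kN → bearing.

732.2 kN (bearing governs)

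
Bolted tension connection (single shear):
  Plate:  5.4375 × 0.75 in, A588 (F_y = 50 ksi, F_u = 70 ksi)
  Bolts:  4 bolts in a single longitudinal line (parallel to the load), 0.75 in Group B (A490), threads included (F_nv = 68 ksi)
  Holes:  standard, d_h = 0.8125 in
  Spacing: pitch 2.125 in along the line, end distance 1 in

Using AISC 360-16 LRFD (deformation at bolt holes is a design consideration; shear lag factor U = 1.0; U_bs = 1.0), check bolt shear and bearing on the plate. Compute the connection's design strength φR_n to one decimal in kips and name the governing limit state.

90.1 kips (bolt shear governs)

Bolt shear: A_b = π(0.75)²/4 = 0.44179 in². φR_n = 0.75 × 68 × 0.44179 × 4 × 1 = 90.1 kips.
Bearing (0.75 in plate, F_u = 70 ksi): end bolts L_c = 1 − 0.8125/2 = 0.59375, R_n = min(1.2×0.59375×0.75×70, 2.4×0.75×0.75×70) = 37.406 kips/bolt; interior L_c = 2.125 − 0.8125 = 1.3125, R_n = 82.688 kips/bolt. φR_n = 0.75 × (1×37.406 + 3×82.688) = 214.1 kips.
Governing: min(90.1, 214.1) = 90.1 kips → bolt shear.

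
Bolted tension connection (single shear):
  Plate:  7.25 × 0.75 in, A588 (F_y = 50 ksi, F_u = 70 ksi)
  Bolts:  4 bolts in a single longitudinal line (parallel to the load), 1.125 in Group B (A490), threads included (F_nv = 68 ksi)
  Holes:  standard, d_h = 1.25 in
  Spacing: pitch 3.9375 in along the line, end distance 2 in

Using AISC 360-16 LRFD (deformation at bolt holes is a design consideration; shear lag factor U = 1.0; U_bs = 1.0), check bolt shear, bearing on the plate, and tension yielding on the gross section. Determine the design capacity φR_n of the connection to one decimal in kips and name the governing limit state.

202.8 kips (bolt shear governs)

Bolt shear: A_b = π(1.125)²/4 = 0.99402 in². φR_n = 0.75 × 68 × 0.99402 × 4 × 1 = 202.8 kips.
Bearing (0.75 in plate, F_u = 70 ksi): end bolts L_c = 2 − 1.25/2 = 1.375, R_n = min(1.2×1.375×0.75×70, 2.4×1.125×0.75×70) = 86.625 kips/bolt; interior L_c = 3.9375 − 1.25 = 2.6875, R_n = 141.75 kips/bolt. φR_n = 0.75 × (1×86.625 + 3×141.75) = 383.9 kips.
Tension yield (gross): A_g = 7.25×0.75 = 5.4375 in². φR_n = 0.90 × 50 × 5.4375 = 244.7 kips.
Governing: min(202.8, 383.9, 244.7) = 202.8 kips → bolt shear.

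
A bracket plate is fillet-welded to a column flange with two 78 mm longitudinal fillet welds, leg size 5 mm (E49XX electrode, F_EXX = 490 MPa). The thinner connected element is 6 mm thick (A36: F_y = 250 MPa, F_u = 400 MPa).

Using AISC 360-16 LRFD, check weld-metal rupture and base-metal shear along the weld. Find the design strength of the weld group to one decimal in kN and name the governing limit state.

Weld metal: throat = 0.707×5 = 3.535 mm, L = 2×78 = 156 mm. φR_n = 0.75 × 0.6 × 490 × 3.535 × 156 = 121.6 kN.
Base metal shear (6 mm plate): yield φR_n = 1.0×0.6×250×6×156 = 140.4 kN; rupture φR_n = 0.75×0.6×400×6×156 = 168.5 kN; take 140.4 kN (yield).
Governing: min(121.6, 140.4) = 121.6 kN → weld metal.

121.6 kN (weld metal governs)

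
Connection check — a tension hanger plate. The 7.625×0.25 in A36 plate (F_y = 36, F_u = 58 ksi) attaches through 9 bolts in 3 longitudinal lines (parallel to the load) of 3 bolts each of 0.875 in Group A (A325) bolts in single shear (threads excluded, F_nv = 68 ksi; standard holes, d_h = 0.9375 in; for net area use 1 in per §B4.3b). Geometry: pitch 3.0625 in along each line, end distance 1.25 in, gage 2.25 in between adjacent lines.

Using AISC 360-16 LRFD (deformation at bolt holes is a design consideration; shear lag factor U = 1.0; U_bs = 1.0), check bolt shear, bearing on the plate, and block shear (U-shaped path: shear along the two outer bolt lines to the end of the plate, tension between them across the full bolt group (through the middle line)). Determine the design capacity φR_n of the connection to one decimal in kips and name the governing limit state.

Bolt shear: A_b = π(0.875)²/4 = 0.60132 in². φR_n = 0.75 × 68 × 0.60132 × 9 × 1 = 276.0 kips.
Bearing (0.25 in plate, F_u = 58 ksi): end bolts L_c = 1.25 − 0.9375/2 = 0.78125, R_n = min(1.2×0.78125×0.25×58, 2.4×0.875×0.25×58) = 13.594 kips/bolt; interior L_c = 3.0625 − 0.9375 = 2.125, R_n = 30.45 kips/bolt. φR_n = 0.75 × (3×13.594 + 6×30.45) = 167.6 kips.
Block shear: shear path 2×[1.25+2×3.0625] = 2×7.375 in, A_gv = 3.6875, A_nv = 2×(7.375 − 2.5×1)×0.25 = 2.4375 in²; tension across gage: (4.5 − 2×1)×0.25 = 0.625 in². R_n = min(0.6×58×2.4375, 0.6×36×3.6875) + 1.0×58×0.625 = min(84.825, 79.65) + 36.25 = 115.9 kips. φR_n = 0.75 × 115.9 = 86.9 kips.
Governing: min(276.0, 167.6, 86.9) = 86.9 kips → block shear.

86.9 kips (block shear governs)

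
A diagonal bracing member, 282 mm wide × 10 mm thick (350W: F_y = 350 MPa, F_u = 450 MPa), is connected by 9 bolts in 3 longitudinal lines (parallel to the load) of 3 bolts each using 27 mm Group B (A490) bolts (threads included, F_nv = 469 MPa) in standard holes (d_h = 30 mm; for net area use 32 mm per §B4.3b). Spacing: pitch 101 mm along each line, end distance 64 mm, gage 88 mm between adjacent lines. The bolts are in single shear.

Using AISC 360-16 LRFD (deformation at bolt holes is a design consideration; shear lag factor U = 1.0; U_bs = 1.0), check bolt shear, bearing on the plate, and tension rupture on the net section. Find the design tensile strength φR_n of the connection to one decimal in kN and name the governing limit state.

Bolt shear: A_b = π(27)²/4 = 572.56 mm². φR_n = 0.75 × 469 × 572.56 × 9 × 1 = 1812.6 kN.
Bearing (10 mm plate, F_u = 450 MPa): end bolts L_c = 64 − 30/2 = 49, R_n = min(1.2×49×10×450, 2.4×27×10×450) = 264.6 kN/bolt; interior L_c = 101 − 30 = 71, R_n = 291.6 kN/bolt. φR_n = 0.75 × (3×264.6 + 6×291.6) = 1907.6 kN.
Tension rupture (net): A_n = (282 − 3×32)×10 = 1860 mm² (U = 1.0, A_e = A_n). φR_n = 0.75 × 450 × 1860 = 627.8 kN.
Governing: min(1812.6, 1907.6, 627.8) = 627.8 kN → net-section rupture.

627.8 kN (net-section rupture governs)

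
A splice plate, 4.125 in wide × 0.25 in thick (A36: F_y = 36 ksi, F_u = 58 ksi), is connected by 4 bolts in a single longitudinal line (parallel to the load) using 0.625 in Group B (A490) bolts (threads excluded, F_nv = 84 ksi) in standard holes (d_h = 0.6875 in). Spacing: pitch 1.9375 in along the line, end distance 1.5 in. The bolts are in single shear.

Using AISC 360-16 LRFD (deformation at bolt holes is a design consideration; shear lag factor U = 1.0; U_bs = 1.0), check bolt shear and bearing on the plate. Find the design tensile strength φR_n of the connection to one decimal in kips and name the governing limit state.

64.0 kips (bearing governs)

Bolt shear: A_b = π(0.625)²/4 = 0.3068 in². φR_n = 0.75 × 84 × 0.3068 × 4 × 1 = 77.3 kips.
Bearing (0.25 in plate, F_u = 58 ksi): end bolts L_c = 1.5 − 0.6875/2 = 1.15625, R_n = min(1.2×1.15625×0.25×58, 2.4×0.625×0.25×58) = 20.119 kips/bolt; interior L_c = 1.9375 − 0.6875 = 1.25, R_n = 21.75 kips/bolt. φR_n = 0.75 × (1×20.119 + 3×21.75) = 64.0 kips.
Governing: min(77.3, 64.0) = 64.0 kips → bearing.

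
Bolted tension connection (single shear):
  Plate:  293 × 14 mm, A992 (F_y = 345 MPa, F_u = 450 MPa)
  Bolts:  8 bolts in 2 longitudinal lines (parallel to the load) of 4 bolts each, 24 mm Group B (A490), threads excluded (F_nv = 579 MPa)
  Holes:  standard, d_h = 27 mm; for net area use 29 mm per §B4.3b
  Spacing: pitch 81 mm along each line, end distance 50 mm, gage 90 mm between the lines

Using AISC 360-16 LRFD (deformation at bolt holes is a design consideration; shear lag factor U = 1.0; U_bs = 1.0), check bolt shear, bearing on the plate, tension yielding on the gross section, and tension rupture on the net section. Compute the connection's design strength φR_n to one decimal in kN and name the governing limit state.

Bolt shear: A_b = π(24)²/4 = 452.39 mm². φR_n = 0.75 × 579 × 452.39 × 8 × 1 = 1571.6 kN.
Bearing (14 mm plate, F_u = 450 MPa): end bolts L_c = 50 − 27/2 = 36.5, R_n = min(1.2×36.5×14×450, 2.4×24×14×450) = 275.94 kN/bolt; interior L_c = 81 − 27 = 54, R_n = 362.88 kN/bolt. φR_n = 0.75 × (2×275.94 + 6×362.88) = 2046.9 kN.
Tension yield (gross): A_g = 293×14 = 4102 mm². φR_n = 0.90 × 345 × 4102 = 1273.7 kN.
Tension rupture (net): A_n = (293 − 2×29)×14 = 3290 mm² (U = 1.0, A_e = A_n). φR_n = 0.75 × 450 × 3290 = 1110.4 kN.
Governing: min(1571.6, 2046.9, 1273.7, 1110.4) = 1110.4 kN → net-section rupture.

1110.4 kN (net-section rupture governs)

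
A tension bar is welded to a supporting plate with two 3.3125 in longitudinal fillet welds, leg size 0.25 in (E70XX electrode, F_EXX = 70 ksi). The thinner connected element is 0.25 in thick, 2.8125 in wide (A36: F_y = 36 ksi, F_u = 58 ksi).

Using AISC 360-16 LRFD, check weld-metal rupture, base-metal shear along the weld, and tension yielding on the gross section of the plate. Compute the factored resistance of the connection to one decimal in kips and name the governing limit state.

22.8 kips (gross-section yield governs)

Weld metal: throat = 0.707×0.25 = 0.17675 in, L = 2×3.3125 = 6.625 in. φR_n = 0.75 × 0.6 × 70 × 0.17675 × 6.625 = 36.9 kips.
Base metal shear (0.25 in plate): yield φR_n = 1.0×0.6×36×0.25×6.625 = 35.8 kips; rupture φR_n = 0.75×0.6×58×0.25×6.625 = 43.2 kips; take 35.8 kips (yield).
Tension yield (gross): A_g = 2.8125×0.25 = 0.70313 in². φR_n = 0.90 × 36 × 0.70313 = 22.8 kips.
Governing: min(36.9, 35.8, 22.8) = 22.8 kips → gross-section yield.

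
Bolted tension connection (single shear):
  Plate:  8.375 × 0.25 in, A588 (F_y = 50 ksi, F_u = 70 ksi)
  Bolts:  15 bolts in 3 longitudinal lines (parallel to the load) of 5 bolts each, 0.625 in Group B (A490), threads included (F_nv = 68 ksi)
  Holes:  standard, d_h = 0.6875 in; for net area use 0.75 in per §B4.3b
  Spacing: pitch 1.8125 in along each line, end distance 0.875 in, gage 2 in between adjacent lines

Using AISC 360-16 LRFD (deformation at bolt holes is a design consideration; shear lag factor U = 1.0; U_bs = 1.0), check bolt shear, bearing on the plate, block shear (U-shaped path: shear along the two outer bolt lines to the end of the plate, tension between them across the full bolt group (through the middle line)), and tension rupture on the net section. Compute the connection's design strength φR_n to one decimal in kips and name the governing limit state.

80.4 kips (net-section rupture governs)

Bolt shear: A_b = π(0.625)²/4 = 0.3068 in². φR_n = 0.75 × 68 × 0.3068 × 15 × 1 = 234.7 kips.
Bearing (0.25 in plate, F_u = 70 ksi): end bolts L_c = 0.875 − 0.6875/2 = 0.53125, R_n = min(1.2×0.53125×0.25×70, 2.4×0.625×0.25×70) = 11.156 kips/bolt; interior L_c = 1.8125 − 0.6875 = 1.125, R_n = 23.625 kips/bolt. φR_n = 0.75 × (3×11.156 + 12×23.625) = 237.7 kips.
Block shear: shear path 2×[0.875+4×1.8125] = 2×8.125 in, A_gv = 4.0625, A_nv = 2×(8.125 − 4.5×0.75)×0.25 = 2.375 in²; tension across gage: (4 − 2×0.75)×0.25 = 0.625 in². R_n = min(0.6×70×2.375, 0.6×50×4.0625) + 1.0×70×0.625 = min(99.75, 121.88) + 43.75 = 143.5 kips. φR_n = 0.75 × 143.5 = 107.6 kips.
Tension rupture (net): A_n = (8.375 − 3×0.75)×0.25 = 1.5313 in² (U = 1.0, A_e = A_n). φR_n = 0.75 × 70 × 1.5313 = 80.4 kips.
Governing: min(234.7, 237.7, 107.6, 80.4) = 80.4 kips → net-section rupture.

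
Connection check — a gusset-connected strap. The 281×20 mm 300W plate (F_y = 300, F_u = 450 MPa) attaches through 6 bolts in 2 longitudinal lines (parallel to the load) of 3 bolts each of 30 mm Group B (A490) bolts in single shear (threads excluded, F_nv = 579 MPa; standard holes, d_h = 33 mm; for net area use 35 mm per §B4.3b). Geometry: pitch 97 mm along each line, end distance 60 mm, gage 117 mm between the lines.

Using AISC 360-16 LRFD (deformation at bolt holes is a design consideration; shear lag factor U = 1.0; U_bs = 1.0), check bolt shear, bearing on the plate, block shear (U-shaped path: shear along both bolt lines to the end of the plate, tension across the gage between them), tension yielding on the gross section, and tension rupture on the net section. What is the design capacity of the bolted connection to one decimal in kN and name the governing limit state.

1424.3 kN (net-section rupture governs)

Bolt shear: A_b = π(30)²/4 = 706.86 mm². φR_n = 0.75 × 579 × 706.86 × 6 × 1 = 1841.7 kN.
Bearing (20 mm plate, F_u = 450 MPa): end bolts L_c = 60 − 33/2 = 43.5, R_n = min(1.2×43.5×20×450, 2.4×30×20×450) = 469.8 kN/bolt; interior L_c = 97 − 33 = 64, R_n = 648 kN/bolt. φR_n = 0.75 × (2×469.8 + 4×648) = 2648.7 kN.
Block shear: shear path 2×[60+2×97] = 2×254 mm, A_gv = 10160, A_nv = 2×(254 − 2.5×35)×20 = 6660 mm²; tension across gage: (117 − 1×35)×20 = 1640 mm². R_n = min(0.6×450×6660, 0.6×300×10160) + 1.0×450×1640 = min(1798.2, 1828.8) + 738 = 2536.2 kN. φR_n = 0.75 × 2536.2 = 1902.2 kN.
Tension yield (gross): A_g = 281×20 = 5620 mm². φR_n = 0.90 × 300 × 5620 = 1517.4 kN.
Tension rupture (net): A_n = (281 − 2×35)×20 = 4220 mm² (U = 1.0, A_e = A_n). φR_n = 0.75 × 450 × 4220 = 1424.3 kN.
Governing: min(1841.7, 2648.7, 1902.2, 1517.4, 1424.3) = 1424.3 kN → net-section rupture.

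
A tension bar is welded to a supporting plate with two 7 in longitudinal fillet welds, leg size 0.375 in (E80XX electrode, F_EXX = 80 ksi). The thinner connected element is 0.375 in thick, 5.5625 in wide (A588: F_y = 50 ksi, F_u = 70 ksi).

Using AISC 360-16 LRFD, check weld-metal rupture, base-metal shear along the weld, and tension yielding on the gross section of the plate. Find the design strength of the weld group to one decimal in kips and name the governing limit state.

93.9 kips (gross-section yield governs)

Weld metal: throat = 0.707×0.375 = 0.26513 in, L = 2×7 = 14 in. φR_n = 0.75 × 0.6 × 80 × 0.26513 × 14 = 133.6 kips.
Base metal shear (0.375 in plate): yield φR_n = 1.0×0.6×50×0.375×14 = 157.5 kips; rupture φR_n = 0.75×0.6×70×0.375×14 = 165.4 kips; take 157.5 kips (yield).
Tension yield (gross): A_g = 5.5625×0.375 = 2.0859 in². φR_n = 0.90 × 50 × 2.0859 = 93.9 kips.
Governing: min(133.6, 157.5, 93.9) = 93.9 kips → gross-section yield.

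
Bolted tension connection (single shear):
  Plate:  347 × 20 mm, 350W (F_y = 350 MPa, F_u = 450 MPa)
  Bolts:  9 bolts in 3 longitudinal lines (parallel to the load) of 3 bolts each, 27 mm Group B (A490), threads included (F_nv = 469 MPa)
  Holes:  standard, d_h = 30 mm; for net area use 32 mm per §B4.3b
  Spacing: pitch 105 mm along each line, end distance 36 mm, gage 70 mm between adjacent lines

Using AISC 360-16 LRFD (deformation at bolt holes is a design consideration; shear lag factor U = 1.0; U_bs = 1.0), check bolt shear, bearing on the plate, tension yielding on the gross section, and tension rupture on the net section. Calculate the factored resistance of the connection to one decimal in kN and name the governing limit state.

Bolt shear: A_b = π(27)²/4 = 572.56 mm². φR_n = 0.75 × 469 × 572.56 × 9 × 1 = 1812.6 kN.
Bearing (20 mm plate, F_u = 450 MPa): end bolts L_c = 36 − 30/2 = 21, R_n = min(1.2×21×20×450, 2.4×27×20×450) = 226.8 kN/bolt; interior L_c = 105 − 30 = 75, R_n = 583.2 kN/bolt. φR_n = 0.75 × (3×226.8 + 6×583.2) = 3134.7 kN.
Tension yield (gross): A_g = 347×20 = 6940 mm². φR_n = 0.90 × 350 × 6940 = 2186.1 kN.
Tension rupture (net): A_n = (347 − 3×32)×20 = 5020 mm² (U = 1.0, A_e = A_n). φR_n = 0.75 × 450 × 5020 = 1694.3 kN.
Governing: min(1812.6, 3134.7, 2186.1, 1694.3) = 1694.3 kN → net-section rupture.

1694.3 kN (net-section rupture governs)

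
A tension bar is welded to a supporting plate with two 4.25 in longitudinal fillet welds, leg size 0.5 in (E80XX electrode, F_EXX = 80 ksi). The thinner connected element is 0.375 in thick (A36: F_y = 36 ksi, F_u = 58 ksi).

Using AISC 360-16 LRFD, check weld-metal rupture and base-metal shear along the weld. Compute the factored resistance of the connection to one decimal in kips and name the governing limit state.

Weld metal: throat = 0.707×0.5 = 0.3535 in, L = 2×4.25 = 8.5 in. φR_n = 0.75 × 0.6 × 80 × 0.3535 × 8.5 = 108.2 kips.
Base metal shear (0.375 in plate): yield φR_n = 1.0×0.6×36×0.375×8.5 = 68.9 kips; rupture φR_n = 0.75×0.6×58×0.375×8.5 = 83.2 kips; take 68.9 kips (yield).
Governing: min(108.2, 68.9) = 68.9 kips → base-metal shear.

68.9 kips (base-metal shear governs)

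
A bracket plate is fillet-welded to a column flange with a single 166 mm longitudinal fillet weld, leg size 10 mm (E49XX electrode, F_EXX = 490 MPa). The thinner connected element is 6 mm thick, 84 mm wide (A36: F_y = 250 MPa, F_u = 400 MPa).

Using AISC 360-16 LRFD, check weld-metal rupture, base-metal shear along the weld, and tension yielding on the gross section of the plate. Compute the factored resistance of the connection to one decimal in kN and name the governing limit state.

Weld metal: throat = 0.707×10 = 7.07 mm, L = 166 mm. φR_n = 0.75 × 0.6 × 490 × 7.07 × 166 = 258.8 kN.
Base metal shear (6 mm plate): yield φR_n = 1.0×0.6×250×6×166 = 149.4 kN; rupture φR_n = 0.75×0.6×400×6×166 = 179.3 kN; take 149.4 kN (yield).
Tension yield (gross): A_g = 84×6 = 504 mm². φR_n = 0.90 × 250 × 504 = 113.4 kN.
Governing: min(258.8, 149.4, 113.4) = 113.4 kN → gross-section yield.

113.4 kN (gross-section yield governs)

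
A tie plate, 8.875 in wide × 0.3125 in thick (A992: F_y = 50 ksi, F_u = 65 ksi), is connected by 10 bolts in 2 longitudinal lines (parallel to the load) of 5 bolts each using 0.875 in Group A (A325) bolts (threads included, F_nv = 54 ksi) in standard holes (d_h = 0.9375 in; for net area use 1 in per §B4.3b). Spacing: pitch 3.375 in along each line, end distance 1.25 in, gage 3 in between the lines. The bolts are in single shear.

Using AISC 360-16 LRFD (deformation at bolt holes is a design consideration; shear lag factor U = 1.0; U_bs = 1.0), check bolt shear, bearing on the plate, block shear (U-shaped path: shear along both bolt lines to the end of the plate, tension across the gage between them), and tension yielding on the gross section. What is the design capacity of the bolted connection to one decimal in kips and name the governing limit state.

Bolt shear: A_b = π(0.875)²/4 = 0.60132 in². φR_n = 0.75 × 54 × 0.60132 × 10 × 1 = 243.5 kips.
Bearing (0.3125 in plate, F_u = 65 ksi): end bolts L_c = 1.25 − 0.9375/2 = 0.78125, R_n = min(1.2×0.78125×0.3125×65, 2.4×0.875×0.3125×65) = 19.043 kips/bolt; interior L_c = 3.375 − 0.9375 = 2.4375, R_n = 42.656 kips/bolt. φR_n = 0.75 × (2×19.043 + 8×42.656) = 284.5 kips.
Block shear: shear path 2×[1.25+4×3.375] = 2×14.75 in, A_gv = 9.2188, A_nv = 2×(14.75 − 4.5×1)×0.3125 = 6.4063 in²; tension across gage: (3 − 1×1)×0.3125 = 0.625 in². R_n = min(0.6×65×6.4063, 0.6×50×9.2188) + 1.0×65×0.625 = min(249.85, 276.56) + 40.625 = 290.48 kips. φR_n = 0.75 × 290.48 = 217.9 kips.
Tension yield (gross): A_g = 8.875×0.3125 = 2.7734 in². φR_n = 0.90 × 50 × 2.7734 = 124.8 kips.
Governing: min(243.5, 284.5, 217.9, 124.8) = 124.8 kips → gross-section yield.

124.8 kips (gross-section yield governs)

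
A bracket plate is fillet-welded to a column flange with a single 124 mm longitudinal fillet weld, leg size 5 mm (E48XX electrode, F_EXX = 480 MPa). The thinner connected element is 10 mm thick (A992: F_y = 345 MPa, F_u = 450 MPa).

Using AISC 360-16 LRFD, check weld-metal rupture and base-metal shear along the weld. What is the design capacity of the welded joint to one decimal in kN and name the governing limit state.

Weld metal: throat = 0.707×5 = 3.535 mm, L = 124 mm. φR_n = 0.75 × 0.6 × 480 × 3.535 × 124 = 94.7 kN.
Base metal shear (10 mm plate): yield φR_n = 1.0×0.6×345×10×124 = 256.7 kN; rupture φR_n = 0.75×0.6×450×10×124 = 251.1 kN; take 251.1 kN (rupture).
Governing: min(94.7, 251.1) = 94.7 kN → weld metal.

94.7 kN (weld metal governs)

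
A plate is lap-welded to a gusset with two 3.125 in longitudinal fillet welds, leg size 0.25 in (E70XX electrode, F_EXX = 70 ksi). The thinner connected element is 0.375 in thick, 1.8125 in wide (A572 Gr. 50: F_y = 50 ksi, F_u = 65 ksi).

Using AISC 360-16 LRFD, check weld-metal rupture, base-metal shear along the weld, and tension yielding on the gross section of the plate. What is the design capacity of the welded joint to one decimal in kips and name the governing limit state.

Weld metal: throat = 0.707×0.25 = 0.17675 in, L = 2×3.125 = 6.25 in. φR_n = 0.75 × 0.6 × 70 × 0.17675 × 6.25 = 34.8 kips.
Base metal shear (0.375 in plate): yield φR_n = 1.0×0.6×50×0.375×6.25 = 70.3 kips; rupture φR_n = 0.75×0.6×65×0.375×6.25 = 68.6 kips; take 68.6 kips (rupture).
Tension yield (gross): A_g = 1.8125×0.375 = 0.67969 in². φR_n = 0.90 × 50 × 0.67969 = 30.6 kips.
Governing: min(34.8, 68.6, 30.6) = 30.6 kips → gross-section yield.

30.6 kips (gross-section yield governs)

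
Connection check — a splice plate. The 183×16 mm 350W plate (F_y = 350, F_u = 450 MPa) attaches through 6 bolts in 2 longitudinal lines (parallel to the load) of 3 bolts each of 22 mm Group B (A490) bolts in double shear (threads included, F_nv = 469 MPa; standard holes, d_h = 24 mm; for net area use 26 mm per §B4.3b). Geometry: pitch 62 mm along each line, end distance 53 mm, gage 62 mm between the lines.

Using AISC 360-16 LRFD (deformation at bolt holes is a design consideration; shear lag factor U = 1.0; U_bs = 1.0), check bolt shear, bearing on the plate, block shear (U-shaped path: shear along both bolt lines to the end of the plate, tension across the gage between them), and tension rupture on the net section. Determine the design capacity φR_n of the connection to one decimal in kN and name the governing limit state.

707.4 kN (net-section rupture governs)

Bolt shear: A_b = π(22)²/4 = 380.13 mm². φR_n = 0.75 × 469 × 380.13 × 6 × 2 = 1604.5 kN.
Bearing (16 mm plate, F_u = 450 MPa): end bolts L_c = 53 − 24/2 = 41, R_n = min(1.2×41×16×450, 2.4×22×16×450) = 354.24 kN/bolt; interior L_c = 62 − 24 = 38, R_n = 328.32 kN/bolt. φR_n = 0.75 × (2×354.24 + 4×328.32) = 1516.3 kN.
Block shear: shear path 2×[53+2×62] = 2×177 mm, A_gv = 5664, A_nv = 2×(177 − 2.5×26)×16 = 3584 mm²; tension across gage: (62 − 1×26)×16 = 576 mm². R_n = min(0.6×450×3584, 0.6×350×5664) + 1.0×450×576 = min(967.68, 1189.4) + 259.2 = 1226.9 kN. φR_n = 0.75 × 1226.9 = 920.2 kN.
Tension rupture (net): A_n = (183 − 2×26)×16 = 2096 mm² (U = 1.0, A_e = A_n). φR_n = 0.75 × 450 × 2096 = 707.4 kN.
Governing: min(1604.5, 1516.3, 920.2, 707.4) = 707.4 kN → net-section rupture.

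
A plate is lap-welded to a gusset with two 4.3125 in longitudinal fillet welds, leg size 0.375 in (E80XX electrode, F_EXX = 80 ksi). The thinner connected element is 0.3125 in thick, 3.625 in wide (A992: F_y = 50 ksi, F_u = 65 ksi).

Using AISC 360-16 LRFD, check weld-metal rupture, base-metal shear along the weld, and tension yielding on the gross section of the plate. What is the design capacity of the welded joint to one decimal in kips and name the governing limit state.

51.0 kips (gross-section yield governs)

Weld metal: throat = 0.707×0.375 = 0.26513 in, L = 2×4.3125 = 8.625 in. φR_n = 0.75 × 0.6 × 80 × 0.26513 × 8.625 = 82.3 kips.
Base metal shear (0.3125 in plate): yield φR_n = 1.0×0.6×50×0.3125×8.625 = 80.9 kips; rupture φR_n = 0.75×0.6×65×0.3125×8.625 = 78.8 kips; take 78.8 kips (rupture).
Tension yield (gross): A_g = 3.625×0.3125 = 1.1328 in². φR_n = 0.90 × 50 × 1.1328 = 51.0 kips.
Governing: min(82.3, 78.8, 51.0) = 51.0 kips → gross-section yield.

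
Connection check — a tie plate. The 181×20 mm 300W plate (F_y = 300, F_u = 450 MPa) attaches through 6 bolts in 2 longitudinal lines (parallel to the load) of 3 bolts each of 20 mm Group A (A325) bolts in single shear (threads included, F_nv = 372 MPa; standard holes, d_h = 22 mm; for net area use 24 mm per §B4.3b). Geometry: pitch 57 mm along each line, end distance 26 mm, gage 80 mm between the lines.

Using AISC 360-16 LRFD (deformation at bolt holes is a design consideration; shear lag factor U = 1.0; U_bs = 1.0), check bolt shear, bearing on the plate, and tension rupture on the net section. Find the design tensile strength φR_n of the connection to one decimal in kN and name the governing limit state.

525.9 kN (bolt shear governs)

Bolt shear: A_b = π(20)²/4 = 314.16 mm². φR_n = 0.75 × 372 × 314.16 × 6 × 1 = 525.9 kN.
Bearing (20 mm plate, F_u = 450 MPa): end bolts L_c = 26 − 22/2 = 15, R_n = min(1.2×15×20×450, 2.4×20×20×450) = 162 kN/bolt; interior L_c = 57 − 22 = 35, R_n = 378 kN/bolt. φR_n = 0.75 × (2×162 + 4×378) = 1377.0 kN.
Tension rupture (net): A_n = (181 − 2×24)×20 = 2660 mm² (U = 1.0, A_e = A_n). φR_n = 0.75 × 450 × 2660 = 897.8 kN.
Governing: min(525.9, 1377.0, 897.8) = 525.9 kN → bolt shear.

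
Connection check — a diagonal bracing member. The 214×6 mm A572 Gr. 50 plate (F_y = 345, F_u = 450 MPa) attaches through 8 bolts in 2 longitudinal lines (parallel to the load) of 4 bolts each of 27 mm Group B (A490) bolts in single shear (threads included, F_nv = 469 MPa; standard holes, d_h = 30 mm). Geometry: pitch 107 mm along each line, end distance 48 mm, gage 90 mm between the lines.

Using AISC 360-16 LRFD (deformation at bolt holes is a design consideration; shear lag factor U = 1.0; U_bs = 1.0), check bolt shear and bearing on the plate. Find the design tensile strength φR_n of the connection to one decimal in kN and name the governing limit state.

947.7 kN (bearing governs)

Bolt shear: A_b = π(27)²/4 = 572.56 mm². φR_n = 0.75 × 469 × 572.56 × 8 × 1 = 1611.2 kN.
Bearing (6 mm plate, F_u = 450 MPa): end bolts L_c = 48 − 30/2 = 33, R_n = min(1.2×33×6×450, 2.4×27×6×450) = 106.92 kN/bolt; interior L_c = 107 − 30 = 77, R_n = 174.96 kN/bolt. φR_n = 0.75 × (2×106.92 + 6×174.96) = 947.7 kN.
Governing: min(1611.2, 947.7) = 947.7 kN → bearing.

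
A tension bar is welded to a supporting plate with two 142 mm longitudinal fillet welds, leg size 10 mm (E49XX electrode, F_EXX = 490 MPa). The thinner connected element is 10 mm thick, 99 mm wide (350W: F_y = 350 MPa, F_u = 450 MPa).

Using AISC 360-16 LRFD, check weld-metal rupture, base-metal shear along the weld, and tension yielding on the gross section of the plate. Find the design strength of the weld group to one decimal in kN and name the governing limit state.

Weld metal: throat = 0.707×10 = 7.07 mm, L = 2×142 = 284 mm. φR_n = 0.75 × 0.6 × 490 × 7.07 × 284 = 442.7 kN.
Base metal shear (10 mm plate): yield φR_n = 1.0×0.6×350×10×284 = 596.4 kN; rupture φR_n = 0.75×0.6×450×10×284 = 575.1 kN; take 575.1 kN (rupture).
Tension yield (gross): A_g = 99×10 = 990 mm². φR_n = 0.90 × 350 × 990 = 311.9 kN.
Governing: min(442.7, 575.1, 311.9) = 311.9 kN → gross-section yield.

311.9 kN (gross-section yield governs)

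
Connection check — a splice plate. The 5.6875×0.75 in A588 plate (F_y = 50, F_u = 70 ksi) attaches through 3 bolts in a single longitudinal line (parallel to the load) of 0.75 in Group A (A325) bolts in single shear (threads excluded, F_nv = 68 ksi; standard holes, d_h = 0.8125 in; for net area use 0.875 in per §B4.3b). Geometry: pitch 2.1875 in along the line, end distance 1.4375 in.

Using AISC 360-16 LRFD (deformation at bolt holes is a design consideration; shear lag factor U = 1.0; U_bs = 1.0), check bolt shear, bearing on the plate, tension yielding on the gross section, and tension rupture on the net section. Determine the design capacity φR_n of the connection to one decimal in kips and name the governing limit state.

67.6 kips (bolt shear governs)

Bolt shear: A_b = π(0.75)²/4 = 0.44179 in². φR_n = 0.75 × 68 × 0.44179 × 3 × 1 = 67.6 kips.
Bearing (0.75 in plate, F_u = 70 ksi): end bolts L_c = 1.4375 − 0.8125/2 = 1.03125, R_n = min(1.2×1.03125×0.75×70, 2.4×0.75×0.75×70) = 64.969 kips/bolt; interior L_c = 2.1875 − 0.8125 = 1.375, R_n = 86.625 kips/bolt. φR_n = 0.75 × (1×64.969 + 2×86.625) = 178.7 kips.
Tension yield (gross): A_g = 5.6875×0.75 = 4.2656 in². φR_n = 0.90 × 50 × 4.2656 = 192.0 kips.
Tension rupture (net): A_n = (5.6875 − 1×0.875)×0.75 = 3.6094 in² (U = 1.0, A_e = A_n). φR_n = 0.75 × 70 × 3.6094 = 189.5 kips.
Governing: min(67.6, 178.7, 192.0, 189.5) = 67.6 kips → bolt shear.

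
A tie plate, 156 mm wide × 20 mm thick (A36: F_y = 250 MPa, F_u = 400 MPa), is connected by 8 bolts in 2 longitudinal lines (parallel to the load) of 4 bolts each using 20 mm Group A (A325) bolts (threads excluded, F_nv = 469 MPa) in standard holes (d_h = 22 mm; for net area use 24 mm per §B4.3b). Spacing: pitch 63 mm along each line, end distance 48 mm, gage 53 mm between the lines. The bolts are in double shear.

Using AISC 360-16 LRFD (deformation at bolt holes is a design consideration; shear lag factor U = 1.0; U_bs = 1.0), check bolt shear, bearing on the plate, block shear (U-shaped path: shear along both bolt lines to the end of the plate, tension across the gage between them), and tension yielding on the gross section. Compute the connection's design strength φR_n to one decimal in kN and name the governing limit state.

702.0 kN (gross-section yield governs)

Bolt shear: A_b = π(20)²/4 = 314.16 mm². φR_n = 0.75 × 469 × 314.16 × 8 × 2 = 1768.1 kN.
Bearing (20 mm plate, F_u = 400 MPa): end bolts L_c = 48 − 22/2 = 37, R_n = min(1.2×37×20×400, 2.4×20×20×400) = 355.2 kN/bolt; interior L_c = 63 − 22 = 41, R_n = 384 kN/bolt. φR_n = 0.75 × (2×355.2 + 6×384) = 2260.8 kN.
Block shear: shear path 2×[48+3×63] = 2×237 mm, A_gv = 9480, A_nv = 2×(237 − 3.5×24)×20 = 6120 mm²; tension across gage: (53 − 1×24)×20 = 580 mm². R_n = min(0.6×400×6120, 0.6×250×9480) + 1.0×400×580 = min(1468.8, 1422) + 232 = 1654 kN. φR_n = 0.75 × 1654 = 1240.5 kN.
Tension yield (gross): A_g = 156×20 = 3120 mm². φR_n = 0.90 × 250 × 3120 = 702.0 kN.
Governing: min(1768.1, 2260.8, 1240.5, 702.0) = 702.0 kN → gross-section yield.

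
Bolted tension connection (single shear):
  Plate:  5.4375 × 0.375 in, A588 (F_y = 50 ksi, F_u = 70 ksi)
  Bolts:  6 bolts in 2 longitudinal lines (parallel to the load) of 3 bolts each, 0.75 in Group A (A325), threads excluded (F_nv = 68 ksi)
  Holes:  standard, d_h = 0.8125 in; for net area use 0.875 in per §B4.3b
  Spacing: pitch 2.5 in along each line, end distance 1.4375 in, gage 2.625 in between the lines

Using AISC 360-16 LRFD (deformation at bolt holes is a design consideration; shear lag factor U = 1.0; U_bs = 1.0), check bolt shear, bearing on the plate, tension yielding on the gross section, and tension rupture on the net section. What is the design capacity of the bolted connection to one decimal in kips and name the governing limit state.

Bolt shear: A_b = π(0.75)²/4 = 0.44179 in². φR_n = 0.75 × 68 × 0.44179 × 6 × 1 = 135.2 kips.
Bearing (0.375 in plate, F_u = 70 ksi): end bolts L_c = 1.4375 − 0.8125/2 = 1.03125, R_n = min(1.2×1.03125×0.375×70, 2.4×0.75×0.375×70) = 32.484 kips/bolt; interior L_c = 2.5 − 0.8125 = 1.6875, R_n = 47.25 kips/bolt. φR_n = 0.75 × (2×32.484 + 4×47.25) = 190.5 kips.
Tension yield (gross): A_g = 5.4375×0.375 = 2.0391 in². φR_n = 0.90 × 50 × 2.0391 = 91.8 kips.
Tension rupture (net): A_n = (5.4375 − 2×0.875)×0.375 = 1.3828 in² (U = 1.0, A_e = A_n). φR_n = 0.75 × 70 × 1.3828 = 72.6 kips.
Governing: min(135.2, 190.5, 91.8, 72.6) = 72.6 kips → net-section rupture.

72.6 kips (net-section rupture governs)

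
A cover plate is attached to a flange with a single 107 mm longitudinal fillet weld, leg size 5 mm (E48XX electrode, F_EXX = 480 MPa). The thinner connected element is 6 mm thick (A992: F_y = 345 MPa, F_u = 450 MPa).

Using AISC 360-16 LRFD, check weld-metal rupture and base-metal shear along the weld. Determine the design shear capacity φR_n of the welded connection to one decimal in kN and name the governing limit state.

Weld metal: throat = 0.707×5 = 3.535 mm, L = 107 mm. φR_n = 0.75 × 0.6 × 480 × 3.535 × 107 = 81.7 kN.
Base metal shear (6 mm plate): yield φR_n = 1.0×0.6×345×6×107 = 132.9 kN; rupture φR_n = 0.75×0.6×450×6×107 = 130.0 kN; take 130.0 kN (rupture).
Governing: min(81.7, 130.0) = 81.7 kN → weld metal.

81.7 kN (weld metal governs)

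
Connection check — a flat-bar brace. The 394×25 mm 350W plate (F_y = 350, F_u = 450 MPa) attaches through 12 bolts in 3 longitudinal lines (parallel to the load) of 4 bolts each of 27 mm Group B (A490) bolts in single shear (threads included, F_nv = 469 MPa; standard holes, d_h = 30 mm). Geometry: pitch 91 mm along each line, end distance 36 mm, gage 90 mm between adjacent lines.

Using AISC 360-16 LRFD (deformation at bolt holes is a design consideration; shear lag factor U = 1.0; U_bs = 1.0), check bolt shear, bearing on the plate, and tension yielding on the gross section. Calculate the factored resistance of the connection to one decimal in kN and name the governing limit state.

2416.8 kN (bolt shear governs)

Bolt shear: A_b = π(27)²/4 = 572.56 mm². φR_n = 0.75 × 469 × 572.56 × 12 × 1 = 2416.8 kN.
Bearing (25 mm plate, F_u = 450 MPa): end bolts L_c = 36 − 30/2 = 21, R_n = min(1.2×21×25×450, 2.4×27×25×450) = 283.5 kN/bolt; interior L_c = 91 − 30 = 61, R_n = 729 kN/bolt. φR_n = 0.75 × (3×283.5 + 9×729) = 5558.6 kN.
Tension yield (gross): A_g = 394×25 = 9850 mm². φR_n = 0.90 × 350 × 9850 = 3102.8 kN.
Governing: min(2416.8, 5558.6, 3102.8) = 2416.8 kN → bolt shear.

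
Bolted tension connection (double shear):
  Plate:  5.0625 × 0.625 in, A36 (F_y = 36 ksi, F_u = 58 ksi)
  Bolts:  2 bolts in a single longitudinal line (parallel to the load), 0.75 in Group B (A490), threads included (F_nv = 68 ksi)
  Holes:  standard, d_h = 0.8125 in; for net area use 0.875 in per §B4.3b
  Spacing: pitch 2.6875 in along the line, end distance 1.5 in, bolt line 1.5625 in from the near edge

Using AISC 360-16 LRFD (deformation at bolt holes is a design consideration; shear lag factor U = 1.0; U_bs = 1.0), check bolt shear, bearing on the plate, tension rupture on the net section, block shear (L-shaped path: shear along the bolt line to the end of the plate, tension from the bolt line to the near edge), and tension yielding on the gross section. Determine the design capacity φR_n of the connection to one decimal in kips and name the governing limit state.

73.0 kips (block shear governs)

Bolt shear: A_b = π(0.75)²/4 = 0.44179 in². φR_n = 0.75 × 68 × 0.44179 × 2 × 2 = 90.1 kips.
Bearing (0.625 in plate, F_u = 58 ksi): end bolts L_c = 1.5 − 0.8125/2 = 1.09375, R_n = min(1.2×1.09375×0.625×58, 2.4×0.75×0.625×58) = 47.578 kips/bolt; interior L_c = 2.6875 − 0.8125 = 1.875, R_n = 65.25 kips/bolt. φR_n = 0.75 × (1×47.578 + 1×65.25) = 84.6 kips.
Tension rupture (net): A_n = (5.0625 − 1×0.875)×0.625 = 2.6172 in² (U = 1.0, A_e = A_n). φR_n = 0.75 × 58 × 2.6172 = 113.8 kips.
Block shear: shear path 1×[1.5+1×2.6875] = 1×4.1875 in, A_gv = 2.6172, A_nv = 1×(4.1875 − 1.5×0.875)×0.625 = 1.7969 in²; tension to near edge: (1.5625 − 0.5×0.875)×0.625 = 0.70313 in². R_n = min(0.6×58×1.7969, 0.6×36×2.6172) + 1.0×58×0.70313 = min(62.532, 56.532) + 40.782 = 97.314 kips. φR_n = 0.75 × 97.314 = 73.0 kips.
Tension yield (gross): A_g = 5.0625×0.625 = 3.1641 in². φR_n = 0.90 × 36 × 3.1641 = 102.5 kips.
Governing: min(90.1, 84.6, 113.8, 73.0, 102.5) = 73.0 kips → block shear.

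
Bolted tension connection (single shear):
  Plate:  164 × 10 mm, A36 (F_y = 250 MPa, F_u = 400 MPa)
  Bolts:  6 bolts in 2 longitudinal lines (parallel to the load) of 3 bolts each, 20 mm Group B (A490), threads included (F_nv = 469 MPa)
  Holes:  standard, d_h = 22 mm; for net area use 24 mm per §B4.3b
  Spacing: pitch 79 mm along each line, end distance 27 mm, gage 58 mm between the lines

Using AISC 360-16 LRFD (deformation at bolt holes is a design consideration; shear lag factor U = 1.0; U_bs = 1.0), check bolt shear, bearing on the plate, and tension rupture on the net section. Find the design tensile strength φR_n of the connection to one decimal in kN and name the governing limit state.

Bolt shear: A_b = π(20)²/4 = 314.16 mm². φR_n = 0.75 × 469 × 314.16 × 6 × 1 = 663.0 kN.
Bearing (10 mm plate, F_u = 400 MPa): end bolts L_c = 27 − 22/2 = 16, R_n = min(1.2×16×10×400, 2.4×20×10×400) = 76.8 kN/bolt; interior L_c = 79 − 22 = 57, R_n = 192 kN/bolt. φR_n = 0.75 × (2×76.8 + 4×192) = 691.2 kN.
Tension rupture (net): A_n = (164 − 2×24)×10 = 1160 mm² (U = 1.0, A_e = A_n). φR_n = 0.75 × 400 × 1160 = 348.0 kN.
Governing: min(663.0, 691.2, 348.0) = 348.0 kN → net-section rupture.

348.0 kN (net-section rupture governs)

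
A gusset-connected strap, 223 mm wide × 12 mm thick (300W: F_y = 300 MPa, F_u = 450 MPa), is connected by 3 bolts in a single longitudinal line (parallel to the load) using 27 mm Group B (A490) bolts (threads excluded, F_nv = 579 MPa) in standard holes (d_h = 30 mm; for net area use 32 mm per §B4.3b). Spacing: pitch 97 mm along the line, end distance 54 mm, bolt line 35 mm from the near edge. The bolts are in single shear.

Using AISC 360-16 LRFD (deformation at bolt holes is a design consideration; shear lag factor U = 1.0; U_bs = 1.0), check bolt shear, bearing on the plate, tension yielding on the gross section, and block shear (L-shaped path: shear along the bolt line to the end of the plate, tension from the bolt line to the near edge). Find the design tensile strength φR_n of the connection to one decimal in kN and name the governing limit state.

Bolt shear: A_b = π(27)²/4 = 572.56 mm². φR_n = 0.75 × 579 × 572.56 × 3 × 1 = 745.9 kN.
Bearing (12 mm plate, F_u = 450 MPa): end bolts L_c = 54 − 30/2 = 39, R_n = min(1.2×39×12×450, 2.4×27×12×450) = 252.72 kN/bolt; interior L_c = 97 − 30 = 67, R_n = 349.92 kN/bolt. φR_n = 0.75 × (1×252.72 + 2×349.92) = 714.4 kN.
Tension yield (gross): A_g = 223×12 = 2676 mm². φR_n = 0.90 × 300 × 2676 = 722.5 kN.
Block shear: shear path 1×[54+2×97] = 1×248 mm, A_gv = 2976, A_nv = 1×(248 − 2.5×32)×12 = 2016 mm²; tension to near edge: (35 − 0.5×32)×12 = 228 mm². R_n = min(0.6×450×2016, 0.6×300×2976) + 1.0×450×228 = min(544.32, 535.68) + 102.6 = 638.28 kN. φR_n = 0.75 × 638.28 = 478.7 kN.
Governing: min(745.9, 714.4, 722.5, 478.7) = 478.7 kN → block shear.

478.7 kN (block shear governs)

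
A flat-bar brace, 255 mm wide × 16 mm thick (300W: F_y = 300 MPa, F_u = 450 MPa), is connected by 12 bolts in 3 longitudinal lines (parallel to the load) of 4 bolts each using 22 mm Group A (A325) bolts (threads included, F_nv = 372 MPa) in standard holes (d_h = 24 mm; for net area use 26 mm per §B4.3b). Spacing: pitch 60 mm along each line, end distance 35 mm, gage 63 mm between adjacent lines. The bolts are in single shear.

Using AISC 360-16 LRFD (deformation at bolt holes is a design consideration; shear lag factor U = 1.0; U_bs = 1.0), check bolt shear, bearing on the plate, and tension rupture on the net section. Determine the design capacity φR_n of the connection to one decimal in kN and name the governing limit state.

Bolt shear: A_b = π(22)²/4 = 380.13 mm². φR_n = 0.75 × 372 × 380.13 × 12 × 1 = 1272.7 kN.
Bearing (16 mm plate, F_u = 450 MPa): end bolts L_c = 35 − 24/2 = 23, R_n = min(1.2×23×16×450, 2.4×22×16×450) = 198.72 kN/bolt; interior L_c = 60 − 24 = 36, R_n = 311.04 kN/bolt. φR_n = 0.75 × (3×198.72 + 9×311.04) = 2546.6 kN.
Tension rupture (net): A_n = (255 − 3×26)×16 = 2832 mm² (U = 1.0, A_e = A_n). φR_n = 0.75 × 450 × 2832 = 955.8 kN.
Governing: min(1272.7, 2546.6, 955.8) = 955.8 kN → net-section rupture.

955.8 kN (net-section rupture governs)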